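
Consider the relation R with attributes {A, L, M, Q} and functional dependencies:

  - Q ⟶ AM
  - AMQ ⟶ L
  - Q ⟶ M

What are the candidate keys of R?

Attribute Q never appears on the right-hand side of any dependency, so Q must belong to every candidate key.
{Q}⁺ = {A, L, M, Q}, which is all of the schema, so {Q} is the only candidate key.

Q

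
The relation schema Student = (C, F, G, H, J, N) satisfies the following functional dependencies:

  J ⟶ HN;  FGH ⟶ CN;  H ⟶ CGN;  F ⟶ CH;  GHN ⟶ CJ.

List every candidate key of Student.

{F}

Attribute F never appears on the right-hand side of any dependency, so F must belong to every candidate key.
{F}⁺ = {C, F, G, H, J, N}, which is all of the schema, so {F} is the only candidate key.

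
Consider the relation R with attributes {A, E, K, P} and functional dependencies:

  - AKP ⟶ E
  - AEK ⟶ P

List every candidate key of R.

{A, E, K}⁺: AEK→P adds P → {A, E, K, P}. Minimal: {E, K}⁺ = {E, K}; {A, K}⁺ = {A, K}; {A, E}⁺ = {A, E} — none reach the full schema.
{A, K, P}⁺: AKP→E adds E → {A, E, K, P}. Minimal: {K, P}⁺ = {K, P}; {A, P}⁺ = {A, P}; {A, K}⁺ = {A, K} — none reach the full schema.
Any other superkey contains one of these as a subset, so there are no further candidate keys.

(A, E, K), (A, K, P)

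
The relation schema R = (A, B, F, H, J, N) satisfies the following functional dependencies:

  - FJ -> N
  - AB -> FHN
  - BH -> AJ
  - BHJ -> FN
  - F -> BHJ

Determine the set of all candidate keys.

{F}, {A, B}, {B, H}

{F}⁺: F→BHJ adds B, H, J; FJ→N adds N; BH→AJ adds A → {A, B, F, H, J, N}.
{A, B}⁺: AB→FHN adds F, H, N; BH→AJ adds J → {A, B, F, H, J, N}. Minimal: {B}⁺ = {B}; {A}⁺ = {A} — none reach the full schema.
{B, H}⁺: BH→AJ adds A, J; BHJ→FN adds F, N → {A, B, F, H, J, N}. Minimal: {H}⁺ = {H}; {B}⁺ = {B} — none reach the full schema.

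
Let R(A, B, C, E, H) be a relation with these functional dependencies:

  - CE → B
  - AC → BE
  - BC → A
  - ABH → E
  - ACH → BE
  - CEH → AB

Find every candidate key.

ACH, BCH, CEH

Attributes C, H never appear on any right-hand side, so every candidate key must contain {C, H}.
{C, H}⁺ = {C, H}, which is not all of the schema, so we must add further attributes.
{A, C, H}⁺: AC→BE adds B, E → {A, B, C, E, H}.
{B, C, H}⁺: BC→A adds A; ABH→E adds E → {A, B, C, E, H}.
{C, E, H}⁺: CE→B adds B; BC→A adds A → {A, B, C, E, H}.
Any other superkey contains one of these as a subset, so there are no further candidate keys.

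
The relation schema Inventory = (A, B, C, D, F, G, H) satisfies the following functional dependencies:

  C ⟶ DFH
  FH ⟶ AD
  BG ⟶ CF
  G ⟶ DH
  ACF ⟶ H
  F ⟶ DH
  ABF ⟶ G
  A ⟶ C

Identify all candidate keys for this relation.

Attribute B never appears on the right-hand side of any dependency, so B must belong to every candidate key.
{B}⁺ = {B}, which is not all of the schema, so we must add further attributes.
{A, B}⁺: A→C adds C; C→DFH adds D, F, H; ABF→G adds G → {A, B, C, D, F, G, H}. Minimal: {B}⁺ = {B}; {A}⁺ = {A, C, D, F, H} — none reach the full schema.
{B, C}⁺: C→DFH adds D, F, H; FH→AD adds A; ABF→G adds G → {A, B, C, D, F, G, H}. Minimal: {C}⁺ = {A, C, D, F, H}; {B}⁺ = {B} — none reach the full schema.
{B, F}⁺: F→DH adds D, H; FH→AD adds A; ABF→G adds G; A→C adds C → {A, B, C, D, F, G, H}. Minimal: {F}⁺ = {A, C, D, F, H}; {B}⁺ = {B} — none reach the full schema.
{B, G}⁺: BG→CF adds C, F; G→DH adds D, H; FH→AD adds A → {A, B, C, D, F, G, H}. Minimal: {G}⁺ = {D, G, H}; {B}⁺ = {B} — none reach the full schema.

{A, B}, {B, C}, {B, F}, {B, G}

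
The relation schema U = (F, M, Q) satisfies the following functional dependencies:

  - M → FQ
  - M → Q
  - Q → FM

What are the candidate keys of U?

{M}⁺: M→FQ adds F, Q → {F, M, Q}.
{Q}⁺: Q→FM adds F, M → {F, M, Q}.
Any other superkey contains one of these as a subset, so there are no further candidate keys.

M, Q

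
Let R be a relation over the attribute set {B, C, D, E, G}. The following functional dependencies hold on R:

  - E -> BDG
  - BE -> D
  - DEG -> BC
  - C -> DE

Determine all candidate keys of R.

{C}, {E}

{C}⁺: C→DE adds D, E; E→BDG adds B, G → {B, C, D, E, G}.
{E}⁺: E→BDG adds B, D, G; DEG→BC adds C → {B, C, D, E, G}.
Any other superkey contains one of these as a subset, so there are no further candidate keys.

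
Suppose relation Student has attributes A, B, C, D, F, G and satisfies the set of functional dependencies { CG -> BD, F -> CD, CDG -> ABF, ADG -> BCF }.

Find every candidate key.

Attribute G never appears on the right-hand side of any dependency, so G must belong to every candidate key.
{G}⁺ = {G}, which is not all of the schema, so we must add further attributes.
{C, G}⁺: CG→BD adds B, D; CDG→ABF adds A, F → {A, B, C, D, F, G}. Minimal: {G}⁺ = {G}; {C}⁺ = {C} — none reach the full schema.
{F, G}⁺: F→CD adds C, D; CDG→ABF adds A, B → {A, B, C, D, F, G}. Minimal: {G}⁺ = {G}; {F}⁺ = {C, D, F} — none reach the full schema.
{A, D, G}⁺: ADG→BCF adds B, C, F → {A, B, C, D, F, G}. Minimal: {D, G}⁺ = {D, G}; {A, G}⁺ = {A, G}; {A, D}⁺ = {A, D} — none reach the full schema.
Any other superkey contains one of these as a subset, so there are no further candidate keys.

CG, FG, ADG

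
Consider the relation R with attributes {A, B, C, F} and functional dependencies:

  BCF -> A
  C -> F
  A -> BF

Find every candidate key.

Attribute C never appears on the right-hand side of any dependency, so C must belong to every candidate key.
{C}⁺ = {C, F}, which is not all of the schema, so we must add further attributes.
{A, C}⁺: C→F adds F; A→BF adds B → {A, B, C, F}. Minimal: {C}⁺ = {C, F}; {A}⁺ = {A, B, F} — none reach the full schema.
{B, C}⁺: C→F adds F; BCF→A adds A → {A, B, C, F}. Minimal: {C}⁺ = {C, F}; {B}⁺ = {B} — none reach the full schema.
Any other superkey contains one of these as a subset, so there are no further candidate keys.

{A, C}; {B, C}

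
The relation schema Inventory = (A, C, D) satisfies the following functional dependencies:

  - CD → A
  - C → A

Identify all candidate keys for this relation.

Attributes C, D never appear on any right-hand side, so every candidate key must contain {C, D}.
{C, D}⁺ = {A, C, D}, which is all of the schema, so {C, D} is the only candidate key.

{C, D}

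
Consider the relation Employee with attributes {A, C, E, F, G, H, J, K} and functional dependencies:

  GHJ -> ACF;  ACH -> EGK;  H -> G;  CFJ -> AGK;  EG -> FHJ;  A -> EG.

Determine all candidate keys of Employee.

{A}⁺: A→EG adds E, G; EG→FHJ adds F, H, J; GHJ→ACF adds C; ACH→EGK adds K → {A, C, E, F, G, H, J, K}.
{E, G}⁺: EG→FHJ adds F, H, J; GHJ→ACF adds A, C; ACH→EGK adds K → {A, C, E, F, G, H, J, K}. Minimal: {G}⁺ = {G}; {E}⁺ = {E} — none reach the full schema.
{E, H}⁺: H→G adds G; EG→FHJ adds F, J; GHJ→ACF adds A, C; ACH→EGK adds K → {A, C, E, F, G, H, J, K}. Minimal: {H}⁺ = {G, H}; {E}⁺ = {E} — none reach the full schema.
{H, J}⁺: H→G adds G; GHJ→ACF adds A, C, F; ACH→EGK adds E, K → {A, C, E, F, G, H, J, K}. Minimal: {J}⁺ = {J}; {H}⁺ = {G, H} — none reach the full schema.
{C, F, J}⁺: CFJ→AGK adds A, G, K; A→EG adds E; EG→FHJ adds H → {A, C, E, F, G, H, J, K}. Minimal: {F, J}⁺ = {F, J}; {C, J}⁺ = {C, J}; {C, F}⁺ = {C, F} — none reach the full schema.

(A), (E, G), (E, H), (H, J), (C, F, J)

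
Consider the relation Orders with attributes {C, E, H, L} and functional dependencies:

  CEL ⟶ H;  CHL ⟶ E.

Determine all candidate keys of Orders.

Attributes C, L never appear on any right-hand side, so every candidate key must contain {C, L}.
{C, L}⁺ = {C, L}, which is not all of the schema, so we must add further attributes.
{C, E, L}⁺: CEL→H adds H → {C, E, H, L}.
{C, H, L}⁺: CHL→E adds E → {C, E, H, L}.
Any other superkey contains one of these as a subset, so there are no further candidate keys.

CEL; CHL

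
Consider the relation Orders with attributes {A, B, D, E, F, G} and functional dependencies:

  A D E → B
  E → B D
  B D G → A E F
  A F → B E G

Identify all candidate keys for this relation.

{A, F}⁺: AF→BEG adds B, E, G; E→BD adds D → {A, B, D, E, F, G}. Minimal: {F}⁺ = {F}; {A}⁺ = {A} — none reach the full schema.
{E, G}⁺: E→BD adds B, D; BDG→AEF adds A, F → {A, B, D, E, F, G}. Minimal: {G}⁺ = {G}; {E}⁺ = {B, D, E} — none reach the full schema.
{B, D, G}⁺: BDG→AEF adds A, E, F → {A, B, D, E, F, G}. Minimal: {D, G}⁺ = {D, G}; {B, G}⁺ = {B, G}; {B, D}⁺ = {B, D} — none reach the full schema.

(A, F); (E, G); (B, D, G)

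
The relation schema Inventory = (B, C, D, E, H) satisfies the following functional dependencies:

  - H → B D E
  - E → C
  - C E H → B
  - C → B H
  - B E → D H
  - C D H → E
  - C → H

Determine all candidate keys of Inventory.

{C}; {E}; {H}

{C}⁺: C→BH adds B, H; H→BDE adds D, E → {B, C, D, E, H}.
{E}⁺: E→C adds C; C→BH adds B, H; BE→DH adds D → {B, C, D, E, H}.
{H}⁺: H→BDE adds B, D, E; E→C adds C → {B, C, D, E, H}.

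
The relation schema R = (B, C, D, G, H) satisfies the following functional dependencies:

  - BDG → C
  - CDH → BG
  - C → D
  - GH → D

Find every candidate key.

CH; BGH

{C, H}⁺: C→D adds D; CDH→BG adds B, G → {B, C, D, G, H}. Minimal: {H}⁺ = {H}; {C}⁺ = {C, D} — none reach the full schema.
{B, G, H}⁺: GH→D adds D; BDG→C adds C → {B, C, D, G, H}. Minimal: {G, H}⁺ = {D, G, H}; {B, H}⁺ = {B, H}; {B, G}⁺ = {B, G} — none reach the full schema.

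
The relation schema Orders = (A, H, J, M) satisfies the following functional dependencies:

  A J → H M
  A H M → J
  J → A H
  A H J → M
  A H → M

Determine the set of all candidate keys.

{J}⁺: J→AH adds A, H; AHJ→M adds M → {A, H, J, M}.
{A, H}⁺: AH→M adds M; AHM→J adds J → {A, H, J, M}. Minimal: {H}⁺ = {H}; {A}⁺ = {A} — none reach the full schema.

(J); (A, H)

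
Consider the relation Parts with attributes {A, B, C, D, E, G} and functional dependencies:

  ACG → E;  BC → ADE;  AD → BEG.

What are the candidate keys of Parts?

Attribute C never appears on the right-hand side of any dependency, so C must belong to every candidate key.
{C}⁺ = {C}, which is not all of the schema, so we must add further attributes.
{B, C}⁺: BC→ADE adds A, D, E; AD→BEG adds G → {A, B, C, D, E, G}. Minimal: {C}⁺ = {C}; {B}⁺ = {B} — none reach the full schema.
{A, C, D}⁺: AD→BEG adds B, E, G → {A, B, C, D, E, G}. Minimal: {C, D}⁺ = {C, D}; {A, D}⁺ = {A, B, D, E, G}; {A, C}⁺ = {A, C} — none reach the full schema.

{B, C}, {A, C, D}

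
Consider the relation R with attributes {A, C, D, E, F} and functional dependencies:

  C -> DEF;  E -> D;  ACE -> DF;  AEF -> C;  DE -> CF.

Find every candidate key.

{A, C}⁺: C→DEF adds D, E, F → {A, C, D, E, F}. Minimal: {C}⁺ = {C, D, E, F}; {A}⁺ = {A} — none reach the full schema.
{A, E}⁺: E→D adds D; DE→CF adds C, F → {A, C, D, E, F}. Minimal: {E}⁺ = {C, D, E, F}; {A}⁺ = {A} — none reach the full schema.

{A, C}, {A, E}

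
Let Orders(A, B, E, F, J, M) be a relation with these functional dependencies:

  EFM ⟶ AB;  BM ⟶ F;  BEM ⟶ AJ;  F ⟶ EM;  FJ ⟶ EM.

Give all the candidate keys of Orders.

{F}, {B, M}

{F}⁺: F→EM adds E, M; EFM→AB adds A, B; BEM→AJ adds J → {A, B, E, F, J, M}.
{B, M}⁺: BM→F adds F; F→EM adds E; EFM→AB adds A; BEM→AJ adds J → {A, B, E, F, J, M}. Minimal: {M}⁺ = {M}; {B}⁺ = {B} — none reach the full schema.
Any other superkey contains one of these as a subset, so there are no further candidate keys.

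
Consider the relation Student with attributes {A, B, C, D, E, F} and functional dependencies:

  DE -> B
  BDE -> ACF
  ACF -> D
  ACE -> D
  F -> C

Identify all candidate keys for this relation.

{D, E}, {A, C, E}, {A, E, F}

Attribute E never appears on the right-hand side of any dependency, so E must belong to every candidate key.
{E}⁺ = {E}, which is not all of the schema, so we must add further attributes.
{D, E}⁺: DE→B adds B; BDE→ACF adds A, C, F → {A, B, C, D, E, F}. Minimal: {E}⁺ = {E}; {D}⁺ = {D} — none reach the full schema.
{A, C, E}⁺: ACE→D adds D; DE→B adds B; BDE→ACF adds F → {A, B, C, D, E, F}. Minimal: {C, E}⁺ = {C, E}; {A, E}⁺ = {A, E}; {A, C}⁺ = {A, C} — none reach the full schema.
{A, E, F}⁺: F→C adds C; ACF→D adds D; DE→B adds B → {A, B, C, D, E, F}. Minimal: {E, F}⁺ = {C, E, F}; {A, F}⁺ = {A, C, D, F}; {A, E}⁺ = {A, E} — none reach the full schema.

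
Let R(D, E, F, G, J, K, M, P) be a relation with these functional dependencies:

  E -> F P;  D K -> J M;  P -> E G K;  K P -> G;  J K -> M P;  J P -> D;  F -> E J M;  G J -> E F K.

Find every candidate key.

{E}⁺: E→FP adds F, P; P→EGK adds G, K; F→EJM adds J, M; JP→D adds D → {D, E, F, G, J, K, M, P}.
{F}⁺: F→EJM adds E, J, M; E→FP adds P; P→EGK adds G, K; JP→D adds D → {D, E, F, G, J, K, M, P}.
{P}⁺: P→EGK adds E, G, K; E→FP adds F; F→EJM adds J, M; JP→D adds D → {D, E, F, G, J, K, M, P}.
{D, K}⁺: DK→JM adds J, M; JK→MP adds P; P→EGK adds E, G; GJ→EFK adds F → {D, E, F, G, J, K, M, P}. Minimal: {K}⁺ = {K}; {D}⁺ = {D} — none reach the full schema.
{G, J}⁺: GJ→EFK adds E, F, K; E→FP adds P; JK→MP adds M; JP→D adds D → {D, E, F, G, J, K, M, P}. Minimal: {J}⁺ = {J}; {G}⁺ = {G} — none reach the full schema.
{J, K}⁺: JK→MP adds M, P; JP→D adds D; P→EGK adds E, G; GJ→EFK adds F → {D, E, F, G, J, K, M, P}. Minimal: {K}⁺ = {K}; {J}⁺ = {J} — none reach the full schema.
Any other superkey contains one of these as a subset, so there are no further candidate keys.

E, F, P, DK, GJ, JK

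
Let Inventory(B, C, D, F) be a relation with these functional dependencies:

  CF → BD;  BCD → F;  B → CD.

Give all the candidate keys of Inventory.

B, CF

{B}⁺: B→CD adds C, D; BCD→F adds F → {B, C, D, F}.
{C, F}⁺: CF→BD adds B, D → {B, C, D, F}. Minimal: {F}⁺ = {F}; {C}⁺ = {C} — none reach the full schema.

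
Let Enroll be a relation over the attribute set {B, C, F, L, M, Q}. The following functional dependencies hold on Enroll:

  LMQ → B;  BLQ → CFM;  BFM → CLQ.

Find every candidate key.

{B, F, M}, {B, L, Q}, {L, M, Q}

{B, F, M}⁺: BFM→CLQ adds C, L, Q → {B, C, F, L, M, Q}. Minimal: {F, M}⁺ = {F, M}; {B, M}⁺ = {B, M}; {B, F}⁺ = {B, F} — none reach the full schema.
{B, L, Q}⁺: BLQ→CFM adds C, F, M → {B, C, F, L, M, Q}. Minimal: {L, Q}⁺ = {L, Q}; {B, Q}⁺ = {B, Q}; {B, L}⁺ = {B, L} — none reach the full schema.
{L, M, Q}⁺: LMQ→B adds B; BLQ→CFM adds C, F → {B, C, F, L, M, Q}. Minimal: {M, Q}⁺ = {M, Q}; {L, Q}⁺ = {L, Q}; {L, M}⁺ = {L, M} — none reach the full schema.
Any other superkey contains one of these as a subset, so there are no further candidate keys.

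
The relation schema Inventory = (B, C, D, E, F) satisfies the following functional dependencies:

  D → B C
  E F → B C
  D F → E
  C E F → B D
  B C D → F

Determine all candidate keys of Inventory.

(D), (E, F)

{D}⁺: D→BC adds B, C; BCD→F adds F; DF→E adds E → {B, C, D, E, F}.
{E, F}⁺: EF→BC adds B, C; CEF→BD adds D → {B, C, D, E, F}. Minimal: {F}⁺ = {F}; {E}⁺ = {E} — none reach the full schema.
Any other superkey contains one of these as a subset, so there are no further candidate keys.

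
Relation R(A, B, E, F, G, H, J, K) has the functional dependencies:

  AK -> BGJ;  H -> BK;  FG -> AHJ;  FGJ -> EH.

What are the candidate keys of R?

Attribute F never appears on the right-hand side of any dependency, so F must belong to every candidate key.
{F}⁺ = {F}, which is not all of the schema, so we must add further attributes.
{F, G}⁺: FG→AHJ adds A, H, J; FGJ→EH adds E; H→BK adds B, K → {A, B, E, F, G, H, J, K}. Minimal: {G}⁺ = {G}; {F}⁺ = {F} — none reach the full schema.
{A, F, H}⁺: H→BK adds B, K; AK→BGJ adds G, J; FGJ→EH adds E → {A, B, E, F, G, H, J, K}. Minimal: {F, H}⁺ = {B, F, H, K}; {A, H}⁺ = {A, B, G, H, J, K}; {A, F}⁺ = {A, F} — none reach the full schema.
{A, F, K}⁺: AK→BGJ adds B, G, J; FG→AHJ adds H; FGJ→EH adds E → {A, B, E, F, G, H, J, K}. Minimal: {F, K}⁺ = {F, K}; {A, K}⁺ = {A, B, G, J, K}; {A, F}⁺ = {A, F} — none reach the full schema.

FG; AFH; AFK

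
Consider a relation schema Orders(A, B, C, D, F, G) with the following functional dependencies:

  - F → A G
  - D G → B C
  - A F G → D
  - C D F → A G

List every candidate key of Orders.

Attribute F never appears on the right-hand side of any dependency, so F must belong to every candidate key.
{F}⁺ = {A, B, C, D, F, G}, which is all of the schema, so {F} is the only candidate key.

F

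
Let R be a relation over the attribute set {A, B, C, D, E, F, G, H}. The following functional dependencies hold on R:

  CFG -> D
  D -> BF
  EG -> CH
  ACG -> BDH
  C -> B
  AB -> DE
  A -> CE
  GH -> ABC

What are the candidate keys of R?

Attribute G never appears on the right-hand side of any dependency, so G must belong to every candidate key.
{G}⁺ = {G}, which is not all of the schema, so we must add further attributes.
{A, G}⁺: A→CE adds C, E; EG→CH adds H; ACG→BDH adds B, D; D→BF adds F → {A, B, C, D, E, F, G, H}.
{E, G}⁺: EG→CH adds C, H; C→B adds B; GH→ABC adds A; ACG→BDH adds D; D→BF adds F → {A, B, C, D, E, F, G, H}.
{G, H}⁺: GH→ABC adds A, B, C; ACG→BDH adds D; AB→DE adds E; D→BF adds F → {A, B, C, D, E, F, G, H}.
Any other superkey contains one of these as a subset, so there are no further candidate keys.

(A, G), (E, G), (G, H)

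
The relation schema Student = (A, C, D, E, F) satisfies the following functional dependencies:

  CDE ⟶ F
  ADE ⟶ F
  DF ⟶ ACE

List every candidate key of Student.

DF, ADE, CDE

Attribute D never appears on the right-hand side of any dependency, so D must belong to every candidate key.
{D}⁺ = {D}, which is not all of the schema, so we must add further attributes.
{D, F}⁺: DF→ACE adds A, C, E → {A, C, D, E, F}.
{A, D, E}⁺: ADE→F adds F; DF→ACE adds C → {A, C, D, E, F}.
{C, D, E}⁺: CDE→F adds F; DF→ACE adds A → {A, C, D, E, F}.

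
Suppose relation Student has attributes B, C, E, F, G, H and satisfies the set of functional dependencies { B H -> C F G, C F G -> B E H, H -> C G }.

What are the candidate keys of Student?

{B, H}⁺: BH→CFG adds C, F, G; CFG→BEH adds E → {B, C, E, F, G, H}. Minimal: {H}⁺ = {C, G, H}; {B}⁺ = {B} — none reach the full schema.
{F, H}⁺: H→CG adds C, G; CFG→BEH adds B, E → {B, C, E, F, G, H}. Minimal: {H}⁺ = {C, G, H}; {F}⁺ = {F} — none reach the full schema.
{C, F, G}⁺: CFG→BEH adds B, E, H → {B, C, E, F, G, H}. Minimal: {F, G}⁺ = {F, G}; {C, G}⁺ = {C, G}; {C, F}⁺ = {C, F} — none reach the full schema.
Any other superkey contains one of these as a subset, so there are no further candidate keys.

(B, H); (F, H); (C, F, G)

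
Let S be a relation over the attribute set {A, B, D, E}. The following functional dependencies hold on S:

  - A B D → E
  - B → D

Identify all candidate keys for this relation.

Attributes A, B never appear on any right-hand side, so every candidate key must contain {A, B}.
{A, B}⁺ = {A, B, D, E}, which is all of the schema, so {A, B} is the only candidate key.

{A, B}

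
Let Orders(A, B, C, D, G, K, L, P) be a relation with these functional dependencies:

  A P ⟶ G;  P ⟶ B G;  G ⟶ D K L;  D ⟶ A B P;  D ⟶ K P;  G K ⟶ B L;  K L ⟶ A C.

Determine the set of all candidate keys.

{D}⁺: D→ABP adds A, B, P; D→KP adds K; AP→G adds G; G→DKL adds L; KL→AC adds C → {A, B, C, D, G, K, L, P}.
{G}⁺: G→DKL adds D, K, L; D→ABP adds A, B, P; KL→AC adds C → {A, B, C, D, G, K, L, P}.
{P}⁺: P→BG adds B, G; G→DKL adds D, K, L; D→ABP adds A; KL→AC adds C → {A, B, C, D, G, K, L, P}.

(D), (G), (P)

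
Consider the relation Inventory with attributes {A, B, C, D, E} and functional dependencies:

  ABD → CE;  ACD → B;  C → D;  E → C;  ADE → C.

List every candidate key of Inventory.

Attribute A never appears on the right-hand side of any dependency, so A must belong to every candidate key.
{A}⁺ = {A}, which is not all of the schema, so we must add further attributes.
{A, C}⁺: C→D adds D; ACD→B adds B; ABD→CE adds E → {A, B, C, D, E}. Minimal: {C}⁺ = {C, D}; {A}⁺ = {A} — none reach the full schema.
{A, E}⁺: E→C adds C; C→D adds D; ACD→B adds B → {A, B, C, D, E}. Minimal: {E}⁺ = {C, D, E}; {A}⁺ = {A} — none reach the full schema.
{A, B, D}⁺: ABD→CE adds C, E → {A, B, C, D, E}. Minimal: {B, D}⁺ = {B, D}; {A, D}⁺ = {A, D}; {A, B}⁺ = {A, B} — none reach the full schema.
Any other superkey contains one of these as a subset, so there are no further candidate keys.

{A, C}; {A, E}; {A, B, D}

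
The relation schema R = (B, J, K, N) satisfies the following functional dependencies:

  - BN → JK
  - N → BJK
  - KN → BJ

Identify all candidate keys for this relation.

Attribute N never appears on the right-hand side of any dependency, so N must belong to every candidate key.
{N}⁺ = {B, J, K, N}, which is all of the schema, so {N} is the only candidate key.

{N}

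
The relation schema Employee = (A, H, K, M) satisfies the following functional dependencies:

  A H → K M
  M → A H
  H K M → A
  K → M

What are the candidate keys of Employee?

(K); (M); (A, H)

{K}⁺: K→M adds M; M→AH adds A, H → {A, H, K, M}.
{M}⁺: M→AH adds A, H; AH→KM adds K → {A, H, K, M}.
{A, H}⁺: AH→KM adds K, M → {A, H, K, M}. Minimal: {H}⁺ = {H}; {A}⁺ = {A} — none reach the full schema.
Any other superkey contains one of these as a subset, so there are no further candidate keys.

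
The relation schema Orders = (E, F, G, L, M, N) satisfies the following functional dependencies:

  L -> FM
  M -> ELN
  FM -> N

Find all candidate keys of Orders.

(G, L); (G, M)

Attribute G never appears on the right-hand side of any dependency, so G must belong to every candidate key.
{G}⁺ = {G}, which is not all of the schema, so we must add further attributes.
{G, L}⁺: L→FM adds F, M; M→ELN adds E, N → {E, F, G, L, M, N}. Minimal: {L}⁺ = {E, F, L, M, N}; {G}⁺ = {G} — none reach the full schema.
{G, M}⁺: M→ELN adds E, L, N; L→FM adds F → {E, F, G, L, M, N}. Minimal: {M}⁺ = {E, F, L, M, N}; {G}⁺ = {G} — none reach the full schema.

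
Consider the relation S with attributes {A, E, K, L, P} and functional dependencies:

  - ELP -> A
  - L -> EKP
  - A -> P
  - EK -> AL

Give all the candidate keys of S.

(L); (E, K)

{L}⁺: L→EKP adds E, K, P; EK→AL adds A → {A, E, K, L, P}.
{E, K}⁺: EK→AL adds A, L; L→EKP adds P → {A, E, K, L, P}. Minimal: {K}⁺ = {K}; {E}⁺ = {E} — none reach the full schema.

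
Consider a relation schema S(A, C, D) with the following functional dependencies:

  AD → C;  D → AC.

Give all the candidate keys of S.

Attribute D never appears on the right-hand side of any dependency, so D must belong to every candidate key.
{D}⁺ = {A, C, D}, which is all of the schema, so {D} is the only candidate key.

{D}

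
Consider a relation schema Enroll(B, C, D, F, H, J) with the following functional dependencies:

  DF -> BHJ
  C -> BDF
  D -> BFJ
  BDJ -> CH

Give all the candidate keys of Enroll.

{C}, {D}

{C}⁺: C→BDF adds B, D, F; D→BFJ adds J; BDJ→CH adds H → {B, C, D, F, H, J}.
{D}⁺: D→BFJ adds B, F, J; BDJ→CH adds C, H → {B, C, D, F, H, J}.
Any other superkey contains one of these as a subset, so there are no further candidate keys.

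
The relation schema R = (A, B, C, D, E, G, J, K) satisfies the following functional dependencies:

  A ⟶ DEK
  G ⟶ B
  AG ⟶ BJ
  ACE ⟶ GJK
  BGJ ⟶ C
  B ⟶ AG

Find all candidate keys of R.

{B}⁺: B→AG adds A, G; A→DEK adds D, E, K; AG→BJ adds J; BGJ→C adds C → {A, B, C, D, E, G, J, K}.
{G}⁺: G→B adds B; B→AG adds A; A→DEK adds D, E, K; AG→BJ adds J; BGJ→C adds C → {A, B, C, D, E, G, J, K}.
{A, C}⁺: A→DEK adds D, E, K; ACE→GJK adds G, J; G→B adds B → {A, B, C, D, E, G, J, K}. Minimal: {C}⁺ = {C}; {A}⁺ = {A, D, E, K} — none reach the full schema.
Any other superkey contains one of these as a subset, so there are no further candidate keys.

(B); (G); (A, C)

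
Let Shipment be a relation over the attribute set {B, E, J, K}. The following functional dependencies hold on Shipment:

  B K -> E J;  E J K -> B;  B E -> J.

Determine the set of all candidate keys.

BK, EJK

Attribute K never appears on the right-hand side of any dependency, so K must belong to every candidate key.
{K}⁺ = {K}, which is not all of the schema, so we must add further attributes.
{B, K}⁺: BK→EJ adds E, J → {B, E, J, K}. Minimal: {K}⁺ = {K}; {B}⁺ = {B} — none reach the full schema.
{E, J, K}⁺: EJK→B adds B → {B, E, J, K}. Minimal: {J, K}⁺ = {J, K}; {E, K}⁺ = {E, K}; {E, J}⁺ = {E, J} — none reach the full schema.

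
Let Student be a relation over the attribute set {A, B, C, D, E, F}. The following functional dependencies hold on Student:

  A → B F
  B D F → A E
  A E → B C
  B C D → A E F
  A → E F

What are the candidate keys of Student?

Attribute D never appears on the right-hand side of any dependency, so D must belong to every candidate key.
{D}⁺ = {D}, which is not all of the schema, so we must add further attributes.
{A, D}⁺: A→BF adds B, F; BDF→AE adds E; AE→BC adds C → {A, B, C, D, E, F}. Minimal: {D}⁺ = {D}; {A}⁺ = {A, B, C, E, F} — none reach the full schema.
{B, C, D}⁺: BCD→AEF adds A, E, F → {A, B, C, D, E, F}. Minimal: {C, D}⁺ = {C, D}; {B, D}⁺ = {B, D}; {B, C}⁺ = {B, C} — none reach the full schema.
{B, D, F}⁺: BDF→AE adds A, E; AE→BC adds C → {A, B, C, D, E, F}. Minimal: {D, F}⁺ = {D, F}; {B, F}⁺ = {B, F}; {B, D}⁺ = {B, D} — none reach the full schema.
Any other superkey contains one of these as a subset, so there are no further candidate keys.

{A, D}, {B, C, D}, {B, D, F}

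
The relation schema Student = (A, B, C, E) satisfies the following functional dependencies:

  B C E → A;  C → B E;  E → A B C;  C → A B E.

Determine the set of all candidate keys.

C, E

{C}⁺: C→BE adds B, E; E→ABC adds A → {A, B, C, E}.
{E}⁺: E→ABC adds A, B, C → {A, B, C, E}.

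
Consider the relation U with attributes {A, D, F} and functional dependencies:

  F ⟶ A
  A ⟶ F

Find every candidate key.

(A, D), (D, F)

Attribute D never appears on the right-hand side of any dependency, so D must belong to every candidate key.
{D}⁺ = {D}, which is not all of the schema, so we must add further attributes.
{A, D}⁺: A→F adds F → {A, D, F}. Minimal: {D}⁺ = {D}; {A}⁺ = {A, F} — none reach the full schema.
{D, F}⁺: F→A adds A → {A, D, F}. Minimal: {F}⁺ = {A, F}; {D}⁺ = {D} — none reach the full schema.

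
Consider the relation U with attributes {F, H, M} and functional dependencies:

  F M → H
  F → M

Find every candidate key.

F

Attribute F never appears on the right-hand side of any dependency, so F must belong to every candidate key.
{F}⁺ = {F, H, M}, which is all of the schema, so {F} is the only candidate key.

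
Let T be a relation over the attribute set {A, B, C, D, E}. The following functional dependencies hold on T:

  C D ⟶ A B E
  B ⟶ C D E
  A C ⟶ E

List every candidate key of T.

B, CD

{B}⁺: B→CDE adds C, D, E; CD→ABE adds A → {A, B, C, D, E}.
{C, D}⁺: CD→ABE adds A, B, E → {A, B, C, D, E}.
Any other superkey contains one of these as a subset, so there are no further candidate keys.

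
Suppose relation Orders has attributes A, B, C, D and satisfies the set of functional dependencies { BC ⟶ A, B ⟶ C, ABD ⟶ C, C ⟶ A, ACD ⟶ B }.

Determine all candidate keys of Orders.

(B, D), (C, D)

Attribute D never appears on the right-hand side of any dependency, so D must belong to every candidate key.
{D}⁺ = {D}, which is not all of the schema, so we must add further attributes.
{B, D}⁺: B→C adds C; C→A adds A → {A, B, C, D}. Minimal: {D}⁺ = {D}; {B}⁺ = {A, B, C} — none reach the full schema.
{C, D}⁺: C→A adds A; ACD→B adds B → {A, B, C, D}. Minimal: {D}⁺ = {D}; {C}⁺ = {A, C} — none reach the full schema.
Any other superkey contains one of these as a subset, so there are no further candidate keys.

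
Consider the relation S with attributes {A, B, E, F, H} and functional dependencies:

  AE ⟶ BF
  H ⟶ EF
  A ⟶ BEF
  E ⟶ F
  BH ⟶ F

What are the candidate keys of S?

Attributes A, H never appear on any right-hand side, so every candidate key must contain {A, H}.
{A, H}⁺ = {A, B, E, F, H}, which is all of the schema, so {A, H} is the only candidate key.

(A, H)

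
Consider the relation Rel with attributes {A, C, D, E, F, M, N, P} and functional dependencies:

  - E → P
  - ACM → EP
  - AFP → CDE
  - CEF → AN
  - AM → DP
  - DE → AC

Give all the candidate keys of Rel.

Attributes F, M never appear on any right-hand side, so every candidate key must contain {F, M}.
{F, M}⁺ = {F, M}, which is not all of the schema, so we must add further attributes.
{A, F, M}⁺: AM→DP adds D, P; AFP→CDE adds C, E; CEF→AN adds N → {A, C, D, E, F, M, N, P}.
{C, E, F, M}⁺: E→P adds P; CEF→AN adds A, N; AM→DP adds D → {A, C, D, E, F, M, N, P}.
{D, E, F, M}⁺: E→P adds P; DE→AC adds A, C; CEF→AN adds N → {A, C, D, E, F, M, N, P}.

{A, F, M}, {C, E, F, M}, {D, E, F, M}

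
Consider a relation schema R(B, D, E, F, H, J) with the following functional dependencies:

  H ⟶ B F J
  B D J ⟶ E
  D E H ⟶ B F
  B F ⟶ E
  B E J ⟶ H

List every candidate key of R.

Attribute D never appears on the right-hand side of any dependency, so D must belong to every candidate key.
{D}⁺ = {D}, which is not all of the schema, so we must add further attributes.
{D, H}⁺: H→BFJ adds B, F, J; BDJ→E adds E → {B, D, E, F, H, J}. Minimal: {H}⁺ = {B, E, F, H, J}; {D}⁺ = {D} — none reach the full schema.
{B, D, J}⁺: BDJ→E adds E; BEJ→H adds H; H→BFJ adds F → {B, D, E, F, H, J}. Minimal: {D, J}⁺ = {D, J}; {B, J}⁺ = {B, J}; {B, D}⁺ = {B, D} — none reach the full schema.

{D, H}, {B, D, J}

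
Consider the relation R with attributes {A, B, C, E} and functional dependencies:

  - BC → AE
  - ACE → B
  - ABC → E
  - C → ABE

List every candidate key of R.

Attribute C never appears on the right-hand side of any dependency, so C must belong to every candidate key.
{C}⁺ = {A, B, C, E}, which is all of the schema, so {C} is the only candidate key.

{C}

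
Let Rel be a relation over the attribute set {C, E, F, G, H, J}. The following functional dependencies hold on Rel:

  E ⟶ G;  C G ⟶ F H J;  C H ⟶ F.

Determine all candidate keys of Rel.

{C, E}

{C, E}⁺: E→G adds G; CG→FHJ adds F, H, J → {C, E, F, G, H, J}. Minimal: {E}⁺ = {E, G}; {C}⁺ = {C} — none reach the full schema.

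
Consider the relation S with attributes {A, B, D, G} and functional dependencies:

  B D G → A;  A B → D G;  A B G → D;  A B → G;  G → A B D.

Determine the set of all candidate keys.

{G}⁺: G→ABD adds A, B, D → {A, B, D, G}.
{A, B}⁺: AB→DG adds D, G → {A, B, D, G}. Minimal: {B}⁺ = {B}; {A}⁺ = {A} — none reach the full schema.
Any other superkey contains one of these as a subset, so there are no further candidate keys.

{G}, {A, B}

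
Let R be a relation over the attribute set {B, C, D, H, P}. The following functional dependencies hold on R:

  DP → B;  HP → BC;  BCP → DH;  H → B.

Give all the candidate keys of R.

Attribute P never appears on the right-hand side of any dependency, so P must belong to every candidate key.
{P}⁺ = {P}, which is not all of the schema, so we must add further attributes.
{H, P}⁺: HP→BC adds B, C; BCP→DH adds D → {B, C, D, H, P}. Minimal: {P}⁺ = {P}; {H}⁺ = {B, H} — none reach the full schema.
{B, C, P}⁺: BCP→DH adds D, H → {B, C, D, H, P}. Minimal: {C, P}⁺ = {C, P}; {B, P}⁺ = {B, P}; {B, C}⁺ = {B, C} — none reach the full schema.
{C, D, P}⁺: DP→B adds B; BCP→DH adds H → {B, C, D, H, P}. Minimal: {D, P}⁺ = {B, D, P}; {C, P}⁺ = {C, P}; {C, D}⁺ = {C, D} — none reach the full schema.

(H, P), (B, C, P), (C, D, P)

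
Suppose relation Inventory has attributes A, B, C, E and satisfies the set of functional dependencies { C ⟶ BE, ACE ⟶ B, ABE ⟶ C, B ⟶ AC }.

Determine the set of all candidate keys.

{B}; {C}

{B}⁺: B→AC adds A, C; C→BE adds E → {A, B, C, E}.
{C}⁺: C→BE adds B, E; B→AC adds A → {A, B, C, E}.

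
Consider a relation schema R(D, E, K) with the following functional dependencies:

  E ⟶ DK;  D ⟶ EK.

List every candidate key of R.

D, E

{D}⁺: D→EK adds E, K → {D, E, K}.
{E}⁺: E→DK adds D, K → {D, E, K}.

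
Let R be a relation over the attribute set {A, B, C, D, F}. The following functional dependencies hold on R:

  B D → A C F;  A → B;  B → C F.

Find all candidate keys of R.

AD, BD

Attribute D never appears on the right-hand side of any dependency, so D must belong to every candidate key.
{D}⁺ = {D}, which is not all of the schema, so we must add further attributes.
{A, D}⁺: A→B adds B; B→CF adds C, F → {A, B, C, D, F}. Minimal: {D}⁺ = {D}; {A}⁺ = {A, B, C, F} — none reach the full schema.
{B, D}⁺: BD→ACF adds A, C, F → {A, B, C, D, F}. Minimal: {D}⁺ = {D}; {B}⁺ = {B, C, F} — none reach the full schema.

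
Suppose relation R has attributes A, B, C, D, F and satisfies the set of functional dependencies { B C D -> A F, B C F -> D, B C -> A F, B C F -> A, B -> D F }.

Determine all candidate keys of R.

{B, C}

Attributes B, C never appear on any right-hand side, so every candidate key must contain {B, C}.
{B, C}⁺ = {A, B, C, D, F}, which is all of the schema, so {B, C} is the only candidate key.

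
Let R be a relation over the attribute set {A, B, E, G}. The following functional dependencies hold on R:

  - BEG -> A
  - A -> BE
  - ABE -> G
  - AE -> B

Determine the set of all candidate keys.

{A}⁺: A→BE adds B, E; ABE→G adds G → {A, B, E, G}.
{B, E, G}⁺: BEG→A adds A → {A, B, E, G}.
Any other superkey contains one of these as a subset, so there are no further candidate keys.

A, BEG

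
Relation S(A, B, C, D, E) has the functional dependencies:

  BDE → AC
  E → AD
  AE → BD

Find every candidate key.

Attribute E never appears on the right-hand side of any dependency, so E must belong to every candidate key.
{E}⁺ = {A, B, C, D, E}, which is all of the schema, so {E} is the only candidate key.

{E}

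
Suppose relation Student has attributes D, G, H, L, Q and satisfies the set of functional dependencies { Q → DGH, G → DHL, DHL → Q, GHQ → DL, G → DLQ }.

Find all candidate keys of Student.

{G}, {Q}, {D, H, L}

{G}⁺: G→DHL adds D, H, L; DHL→Q adds Q → {D, G, H, L, Q}.
{Q}⁺: Q→DGH adds D, G, H; G→DHL adds L → {D, G, H, L, Q}.
{D, H, L}⁺: DHL→Q adds Q; Q→DGH adds G → {D, G, H, L, Q}.
Any other superkey contains one of these as a subset, so there are no further candidate keys.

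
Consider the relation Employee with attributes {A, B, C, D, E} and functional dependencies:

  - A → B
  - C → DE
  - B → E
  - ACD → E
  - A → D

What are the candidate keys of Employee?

Attributes A, C never appear on any right-hand side, so every candidate key must contain {A, C}.
{A, C}⁺ = {A, B, C, D, E}, which is all of the schema, so {A, C} is the only candidate key.

AC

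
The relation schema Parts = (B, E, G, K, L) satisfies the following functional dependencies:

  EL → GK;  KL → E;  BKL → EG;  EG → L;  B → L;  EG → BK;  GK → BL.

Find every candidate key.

{B, E}, {B, K}, {E, G}, {E, L}, {G, K}, {K, L}

{B, E}⁺: B→L adds L; EL→GK adds G, K → {B, E, G, K, L}.
{B, K}⁺: B→L adds L; KL→E adds E; BKL→EG adds G → {B, E, G, K, L}.
{E, G}⁺: EG→L adds L; EG→BK adds B, K → {B, E, G, K, L}.
{E, L}⁺: EL→GK adds G, K; EG→BK adds B → {B, E, G, K, L}.
{G, K}⁺: GK→BL adds B, L; KL→E adds E → {B, E, G, K, L}.
{K, L}⁺: KL→E adds E; EL→GK adds G; EG→BK adds B → {B, E, G, K, L}.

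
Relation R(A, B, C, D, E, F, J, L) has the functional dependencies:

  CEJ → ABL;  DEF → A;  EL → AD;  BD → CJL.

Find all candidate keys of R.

Attributes E, F never appear on any right-hand side, so every candidate key must contain {E, F}.
{E, F}⁺ = {E, F}, which is not all of the schema, so we must add further attributes.
{B, D, E, F}⁺: DEF→A adds A; BD→CJL adds C, J, L → {A, B, C, D, E, F, J, L}. Minimal: {D, E, F}⁺ = {A, D, E, F}; {B, E, F}⁺ = {B, E, F}; {B, D, F}⁺ = {B, C, D, F, J, L}; … — none reach the full schema.
{B, E, F, L}⁺: EL→AD adds A, D; BD→CJL adds C, J → {A, B, C, D, E, F, J, L}. Minimal: {E, F, L}⁺ = {A, D, E, F, L}; {B, F, L}⁺ = {B, F, L}; {B, E, L}⁺ = {A, B, C, D, E, J, L}; … — none reach the full schema.
{C, E, F, J}⁺: CEJ→ABL adds A, B, L; EL→AD adds D → {A, B, C, D, E, F, J, L}. Minimal: {E, F, J}⁺ = {E, F, J}; {C, F, J}⁺ = {C, F, J}; {C, E, J}⁺ = {A, B, C, D, E, J, L}; … — none reach the full schema.

{B, D, E, F}, {B, E, F, L}, {C, E, F, J}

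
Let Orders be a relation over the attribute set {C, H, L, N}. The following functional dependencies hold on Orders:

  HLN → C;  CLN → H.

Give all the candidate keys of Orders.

(C, L, N), (H, L, N)

Attributes L, N never appear on any right-hand side, so every candidate key must contain {L, N}.
{L, N}⁺ = {L, N}, which is not all of the schema, so we must add further attributes.
{C, L, N}⁺: CLN→H adds H → {C, H, L, N}. Minimal: {L, N}⁺ = {L, N}; {C, N}⁺ = {C, N}; {C, L}⁺ = {C, L} — none reach the full schema.
{H, L, N}⁺: HLN→C adds C → {C, H, L, N}. Minimal: {L, N}⁺ = {L, N}; {H, N}⁺ = {H, N}; {H, L}⁺ = {H, L} — none reach the full schema.
Any other superkey contains one of these as a subset, so there are no further candidate keys.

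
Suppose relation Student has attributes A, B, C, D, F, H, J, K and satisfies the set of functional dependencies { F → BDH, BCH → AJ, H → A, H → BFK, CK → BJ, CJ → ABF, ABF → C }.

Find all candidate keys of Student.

{F}⁺: F→BDH adds B, D, H; H→A adds A; H→BFK adds K; ABF→C adds C; BCH→AJ adds J → {A, B, C, D, F, H, J, K}.
{H}⁺: H→A adds A; H→BFK adds B, F, K; ABF→C adds C; F→BDH adds D; BCH→AJ adds J → {A, B, C, D, F, H, J, K}.
{C, J}⁺: CJ→ABF adds A, B, F; F→BDH adds D, H; H→BFK adds K → {A, B, C, D, F, H, J, K}. Minimal: {J}⁺ = {J}; {C}⁺ = {C} — none reach the full schema.
{C, K}⁺: CK→BJ adds B, J; CJ→ABF adds A, F; F→BDH adds D, H → {A, B, C, D, F, H, J, K}. Minimal: {K}⁺ = {K}; {C}⁺ = {C} — none reach the full schema.

F, H, CJ, CK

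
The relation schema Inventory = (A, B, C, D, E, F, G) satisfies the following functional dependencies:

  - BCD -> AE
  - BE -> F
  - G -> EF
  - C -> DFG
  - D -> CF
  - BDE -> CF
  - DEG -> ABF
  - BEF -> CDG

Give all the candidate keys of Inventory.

{C}⁺: C→DFG adds D, F, G; G→EF adds E; DEG→ABF adds A, B → {A, B, C, D, E, F, G}.
{D}⁺: D→CF adds C, F; C→DFG adds G; G→EF adds E; DEG→ABF adds A, B → {A, B, C, D, E, F, G}.
{B, E}⁺: BE→F adds F; BEF→CDG adds C, D, G; BCD→AE adds A → {A, B, C, D, E, F, G}.
{B, G}⁺: G→EF adds E, F; BEF→CDG adds C, D; BCD→AE adds A → {A, B, C, D, E, F, G}.
Any other superkey contains one of these as a subset, so there are no further candidate keys.

{C}, {D}, {B, E}, {B, G}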